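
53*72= 3816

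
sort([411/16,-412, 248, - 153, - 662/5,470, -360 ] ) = [ - 412, - 360,  -  153, - 662/5, 411/16,248,470]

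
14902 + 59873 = 74775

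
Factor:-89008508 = -2^2*22252127^1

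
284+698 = 982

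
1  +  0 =1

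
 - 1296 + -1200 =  - 2496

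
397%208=189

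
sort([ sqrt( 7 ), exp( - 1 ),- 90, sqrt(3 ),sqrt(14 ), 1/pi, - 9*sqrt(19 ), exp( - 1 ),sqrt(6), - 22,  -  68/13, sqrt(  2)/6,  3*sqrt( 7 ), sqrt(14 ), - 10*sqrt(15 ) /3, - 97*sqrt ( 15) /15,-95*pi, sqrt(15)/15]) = [ - 95*pi,-90, - 9*sqrt(19 ), - 97*sqrt(15 ) /15  , - 22, - 10*sqrt( 15 ) /3, - 68/13,sqrt( 2 ) /6,sqrt(15) /15, 1/pi, exp( - 1 ), exp( - 1 ),  sqrt( 3), sqrt(6 ),sqrt( 7 ),sqrt( 14 ), sqrt(14 ) , 3*sqrt(7)]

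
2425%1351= 1074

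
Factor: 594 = 2^1*3^3 * 11^1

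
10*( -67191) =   -  671910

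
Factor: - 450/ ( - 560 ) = 2^( - 3)*3^2*5^1 * 7^(-1) = 45/56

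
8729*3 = 26187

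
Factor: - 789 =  - 3^1*263^1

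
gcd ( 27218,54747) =1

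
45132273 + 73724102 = 118856375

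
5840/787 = 7 +331/787 = 7.42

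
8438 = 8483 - 45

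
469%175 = 119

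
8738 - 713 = 8025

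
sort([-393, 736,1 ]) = [ -393,1 , 736 ]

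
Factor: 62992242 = 2^1*3^4*17^1*89^1*257^1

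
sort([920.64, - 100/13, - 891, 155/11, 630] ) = [ - 891 , - 100/13,155/11 , 630, 920.64] 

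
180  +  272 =452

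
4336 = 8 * 542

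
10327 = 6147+4180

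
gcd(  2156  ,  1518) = 22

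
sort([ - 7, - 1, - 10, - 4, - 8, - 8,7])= [-10, - 8, - 8, - 7,-4, - 1, 7]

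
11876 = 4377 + 7499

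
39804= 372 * 107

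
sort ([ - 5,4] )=[ - 5,4 ]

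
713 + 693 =1406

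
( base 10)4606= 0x11fe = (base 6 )33154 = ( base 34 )3XG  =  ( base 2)1000111111110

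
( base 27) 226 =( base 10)1518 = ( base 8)2756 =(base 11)1160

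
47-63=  - 16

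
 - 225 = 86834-87059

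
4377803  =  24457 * 179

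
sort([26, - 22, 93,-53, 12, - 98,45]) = [ - 98, - 53, - 22,  12, 26,  45,93 ]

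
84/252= 1/3 = 0.33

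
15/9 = 5/3= 1.67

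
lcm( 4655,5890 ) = 288610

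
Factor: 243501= 3^1*23^1*3529^1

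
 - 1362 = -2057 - - 695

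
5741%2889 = 2852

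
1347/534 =449/178 =2.52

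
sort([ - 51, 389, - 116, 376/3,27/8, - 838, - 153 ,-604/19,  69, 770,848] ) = [ - 838, -153, - 116,  -  51,- 604/19 , 27/8,69, 376/3, 389, 770,  848]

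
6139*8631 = 52985709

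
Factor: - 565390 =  - 2^1 * 5^1*7^1*41^1*197^1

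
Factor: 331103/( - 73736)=-467/104 = - 2^(-3 ) *13^(-1)*467^1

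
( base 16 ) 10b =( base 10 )267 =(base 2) 100001011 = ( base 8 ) 413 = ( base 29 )96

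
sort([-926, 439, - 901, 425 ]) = [ - 926, - 901, 425, 439 ]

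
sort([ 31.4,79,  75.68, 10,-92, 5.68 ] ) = [ - 92,5.68,10,31.4, 75.68, 79 ]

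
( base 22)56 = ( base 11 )A6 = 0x74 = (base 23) 51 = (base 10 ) 116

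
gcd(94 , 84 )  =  2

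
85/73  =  85/73=1.16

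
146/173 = 146/173 = 0.84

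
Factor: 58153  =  58153^1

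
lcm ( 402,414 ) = 27738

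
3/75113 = 3/75113 =0.00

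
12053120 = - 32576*( -370 ) 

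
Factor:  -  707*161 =-7^2*23^1*101^1 = - 113827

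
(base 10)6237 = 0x185D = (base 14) 23b7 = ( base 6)44513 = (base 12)3739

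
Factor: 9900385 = 5^1*11^1*180007^1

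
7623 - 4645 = 2978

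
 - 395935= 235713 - 631648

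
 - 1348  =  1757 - 3105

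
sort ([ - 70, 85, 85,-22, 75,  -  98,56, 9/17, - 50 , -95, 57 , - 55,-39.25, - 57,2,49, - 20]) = [ -98,-95, - 70 , - 57, - 55, - 50 ,-39.25, - 22, - 20, 9/17,  2 , 49 , 56,57,75,  85,85] 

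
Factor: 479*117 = 56043 = 3^2*13^1*479^1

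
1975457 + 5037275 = 7012732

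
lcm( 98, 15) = 1470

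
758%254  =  250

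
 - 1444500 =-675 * 2140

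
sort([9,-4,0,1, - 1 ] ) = [-4,-1, 0,1, 9 ] 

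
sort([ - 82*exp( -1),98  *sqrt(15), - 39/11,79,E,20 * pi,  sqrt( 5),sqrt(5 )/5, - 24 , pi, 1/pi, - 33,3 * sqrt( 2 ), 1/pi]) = [ - 33, - 82 * exp( - 1), - 24, - 39/11, 1/pi,  1/pi, sqrt( 5)/5, sqrt(5),E , pi , 3*sqrt(2 ), 20 * pi , 79,98*sqrt( 15) ]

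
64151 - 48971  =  15180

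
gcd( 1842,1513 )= 1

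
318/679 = 318/679= 0.47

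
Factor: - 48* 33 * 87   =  -137808 = -  2^4 *3^3*11^1* 29^1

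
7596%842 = 18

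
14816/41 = 361 + 15/41 = 361.37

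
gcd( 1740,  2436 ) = 348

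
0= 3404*0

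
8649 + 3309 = 11958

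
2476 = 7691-5215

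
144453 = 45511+98942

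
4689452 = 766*6122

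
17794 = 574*31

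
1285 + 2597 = 3882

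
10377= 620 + 9757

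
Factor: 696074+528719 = 1224793 = 41^1*29873^1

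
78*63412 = 4946136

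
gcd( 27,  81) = 27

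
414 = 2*207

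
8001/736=8001/736 = 10.87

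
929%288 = 65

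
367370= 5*73474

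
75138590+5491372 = 80629962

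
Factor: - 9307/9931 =-41^1*227^1*9931^( - 1 ) 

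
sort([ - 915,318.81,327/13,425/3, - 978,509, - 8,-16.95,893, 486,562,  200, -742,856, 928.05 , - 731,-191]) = [ - 978,  -  915,  -  742, - 731, - 191,  -  16.95, - 8,  327/13,425/3,200,  318.81 , 486,509,562,856, 893, 928.05] 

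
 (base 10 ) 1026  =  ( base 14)534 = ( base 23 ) 1le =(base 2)10000000010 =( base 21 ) 26I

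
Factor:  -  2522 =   -  2^1 * 13^1*97^1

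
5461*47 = 256667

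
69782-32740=37042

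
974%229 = 58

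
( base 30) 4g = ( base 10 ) 136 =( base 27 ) 51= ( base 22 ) 64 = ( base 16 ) 88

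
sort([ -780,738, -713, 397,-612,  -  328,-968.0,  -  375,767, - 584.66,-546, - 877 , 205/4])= [ - 968.0,-877 , - 780,-713,-612, - 584.66,-546,-375, - 328,  205/4,397,738,767 ] 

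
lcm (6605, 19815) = 19815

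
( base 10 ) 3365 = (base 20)885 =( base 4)310211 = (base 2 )110100100101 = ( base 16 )d25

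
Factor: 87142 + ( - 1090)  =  86052 = 2^2*3^1*71^1 * 101^1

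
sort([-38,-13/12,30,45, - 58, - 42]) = [-58, - 42 , - 38,-13/12,30,45 ]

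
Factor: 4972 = 2^2 * 11^1*113^1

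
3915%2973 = 942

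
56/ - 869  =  -1 + 813/869 = -  0.06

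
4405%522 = 229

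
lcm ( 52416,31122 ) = 995904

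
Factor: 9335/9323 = 5^1*1867^1*9323^ (-1 ) 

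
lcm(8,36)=72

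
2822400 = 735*3840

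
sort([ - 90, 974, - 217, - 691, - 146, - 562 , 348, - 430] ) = [ - 691, - 562,-430, - 217, - 146  , - 90, 348, 974]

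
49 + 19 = 68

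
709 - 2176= - 1467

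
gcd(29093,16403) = 47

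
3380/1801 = 3380/1801= 1.88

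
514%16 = 2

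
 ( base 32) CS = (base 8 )634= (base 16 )19C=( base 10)412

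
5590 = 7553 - 1963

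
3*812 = 2436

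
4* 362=1448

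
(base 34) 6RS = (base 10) 7882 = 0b1111011001010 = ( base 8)17312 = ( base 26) BH4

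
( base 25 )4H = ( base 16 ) 75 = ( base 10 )117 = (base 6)313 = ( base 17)6F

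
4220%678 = 152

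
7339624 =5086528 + 2253096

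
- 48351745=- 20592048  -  27759697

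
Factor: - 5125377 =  -3^1*181^1*9439^1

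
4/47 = 4/47 = 0.09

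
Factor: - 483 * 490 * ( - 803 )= 190046010 = 2^1*3^1*5^1*7^3*11^1 * 23^1*73^1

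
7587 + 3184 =10771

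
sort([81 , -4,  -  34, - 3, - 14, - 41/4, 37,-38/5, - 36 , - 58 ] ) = [ - 58, - 36, - 34, - 14,-41/4, - 38/5, - 4, - 3, 37,81] 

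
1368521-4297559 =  - 2929038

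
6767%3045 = 677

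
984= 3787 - 2803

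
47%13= 8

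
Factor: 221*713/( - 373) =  - 157573/373 =-13^1* 17^1*23^1*31^1*373^ (-1)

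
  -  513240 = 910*(  -  564 )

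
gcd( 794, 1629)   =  1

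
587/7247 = 587/7247 = 0.08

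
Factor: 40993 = 40993^1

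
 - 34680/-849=11560/283 =40.85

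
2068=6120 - 4052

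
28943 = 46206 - 17263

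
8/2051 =8/2051 = 0.00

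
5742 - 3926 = 1816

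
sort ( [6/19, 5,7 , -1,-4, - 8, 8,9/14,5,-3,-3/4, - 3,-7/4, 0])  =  [-8, - 4, - 3, - 3, - 7/4, - 1, - 3/4, 0, 6/19, 9/14, 5, 5, 7, 8 ]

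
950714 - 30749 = 919965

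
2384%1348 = 1036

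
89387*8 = 715096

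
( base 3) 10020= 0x57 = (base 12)73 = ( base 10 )87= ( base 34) 2j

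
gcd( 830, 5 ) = 5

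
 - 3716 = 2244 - 5960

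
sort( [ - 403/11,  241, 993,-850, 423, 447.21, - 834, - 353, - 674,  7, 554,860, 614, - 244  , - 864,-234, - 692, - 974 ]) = [ - 974, - 864, - 850, - 834,  -  692, -674, - 353 ,-244, - 234, - 403/11,7,241,423, 447.21, 554,614, 860, 993 ]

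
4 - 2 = 2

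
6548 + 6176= 12724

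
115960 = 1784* 65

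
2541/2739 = 77/83 = 0.93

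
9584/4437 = 2 + 710/4437 = 2.16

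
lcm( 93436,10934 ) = 1027796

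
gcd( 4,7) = 1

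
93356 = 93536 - 180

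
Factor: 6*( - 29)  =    -  174  =  - 2^1*3^1*29^1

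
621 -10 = 611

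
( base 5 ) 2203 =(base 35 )8N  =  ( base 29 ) AD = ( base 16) 12F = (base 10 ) 303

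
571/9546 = 571/9546 =0.06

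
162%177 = 162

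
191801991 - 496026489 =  - 304224498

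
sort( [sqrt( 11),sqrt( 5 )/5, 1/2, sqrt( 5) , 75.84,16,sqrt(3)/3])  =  [sqrt(5)/5,1/2, sqrt(3)/3,  sqrt(5) , sqrt( 11), 16,75.84]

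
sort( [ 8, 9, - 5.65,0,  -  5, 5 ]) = [ - 5.65, - 5, 0,5,8, 9]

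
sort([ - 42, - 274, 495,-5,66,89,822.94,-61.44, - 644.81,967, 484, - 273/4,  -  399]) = [-644.81, - 399,- 274,-273/4,  -  61.44 ,  -  42, - 5,66, 89,484, 495,822.94, 967]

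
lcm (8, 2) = 8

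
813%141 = 108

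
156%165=156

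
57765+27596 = 85361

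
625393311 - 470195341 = 155197970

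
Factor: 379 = 379^1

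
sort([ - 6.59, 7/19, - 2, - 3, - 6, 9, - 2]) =[ - 6.59, - 6, - 3,-2, - 2, 7/19, 9 ]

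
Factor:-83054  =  -2^1* 131^1* 317^1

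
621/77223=207/25741= 0.01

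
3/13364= 3/13364 = 0.00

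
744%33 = 18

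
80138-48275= 31863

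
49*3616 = 177184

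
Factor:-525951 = -3^2*58439^1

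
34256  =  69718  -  35462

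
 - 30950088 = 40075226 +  - 71025314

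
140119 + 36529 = 176648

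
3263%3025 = 238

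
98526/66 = 16421/11 = 1492.82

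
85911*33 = 2835063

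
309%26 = 23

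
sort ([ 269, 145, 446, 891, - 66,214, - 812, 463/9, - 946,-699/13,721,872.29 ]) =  [ - 946, - 812, - 66,-699/13 , 463/9,  145, 214,  269, 446 , 721, 872.29 , 891]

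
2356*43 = 101308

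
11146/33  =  337  +  25/33= 337.76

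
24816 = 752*33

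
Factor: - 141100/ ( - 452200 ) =2^( - 1 )*7^(-1 )*19^( - 1)*83^1 = 83/266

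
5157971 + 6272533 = 11430504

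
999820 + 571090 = 1570910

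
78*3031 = 236418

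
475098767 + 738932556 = 1214031323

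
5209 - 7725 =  - 2516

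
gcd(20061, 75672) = 9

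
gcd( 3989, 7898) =1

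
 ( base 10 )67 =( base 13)52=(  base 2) 1000011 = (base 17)3g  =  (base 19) 3a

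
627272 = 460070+167202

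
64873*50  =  3243650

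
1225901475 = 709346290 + 516555185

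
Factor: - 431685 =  - 3^2*5^1* 53^1*181^1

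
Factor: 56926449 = 3^3*23^1 * 29^2 * 109^1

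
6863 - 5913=950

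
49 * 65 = 3185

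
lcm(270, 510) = 4590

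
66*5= 330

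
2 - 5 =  - 3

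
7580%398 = 18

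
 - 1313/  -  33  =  1313/33 = 39.79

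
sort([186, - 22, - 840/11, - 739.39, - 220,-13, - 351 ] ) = [ - 739.39, - 351, - 220,-840/11, - 22, - 13, 186 ] 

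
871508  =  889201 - 17693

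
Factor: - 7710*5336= - 2^4*3^1*5^1*23^1* 29^1* 257^1 = - 41140560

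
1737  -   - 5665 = 7402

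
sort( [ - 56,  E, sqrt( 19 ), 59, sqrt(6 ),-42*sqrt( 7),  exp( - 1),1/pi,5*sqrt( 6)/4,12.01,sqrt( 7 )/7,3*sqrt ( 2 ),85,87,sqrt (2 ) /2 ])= [-42 * sqrt( 7 ) , - 56,1/pi,exp( - 1), sqrt( 7) /7,sqrt(2)/2, sqrt( 6), E, 5*sqrt( 6 ) /4,3*sqrt ( 2),sqrt( 19 ),  12.01,59, 85, 87 ] 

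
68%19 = 11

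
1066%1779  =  1066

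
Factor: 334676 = 2^2*31^1*2699^1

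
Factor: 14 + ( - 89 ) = - 3^1*5^2 = - 75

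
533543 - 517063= 16480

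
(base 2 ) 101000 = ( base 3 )1111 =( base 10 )40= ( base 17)26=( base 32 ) 18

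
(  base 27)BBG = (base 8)20214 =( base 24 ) EB4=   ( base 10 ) 8332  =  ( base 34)772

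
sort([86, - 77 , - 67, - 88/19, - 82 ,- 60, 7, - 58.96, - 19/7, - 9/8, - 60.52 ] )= [ - 82, - 77,-67, - 60.52, - 60, - 58.96, - 88/19,-19/7,- 9/8,7, 86 ] 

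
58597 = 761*77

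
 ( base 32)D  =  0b1101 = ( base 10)13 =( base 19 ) d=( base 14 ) D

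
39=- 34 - -73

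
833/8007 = 49/471 = 0.10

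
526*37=19462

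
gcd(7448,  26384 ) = 8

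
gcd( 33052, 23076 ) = 4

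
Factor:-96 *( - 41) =3936 = 2^5 * 3^1*41^1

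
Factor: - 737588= - 2^2*97^1*1901^1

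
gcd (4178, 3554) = 2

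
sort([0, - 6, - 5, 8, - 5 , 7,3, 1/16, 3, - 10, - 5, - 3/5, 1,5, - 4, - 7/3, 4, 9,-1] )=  [-10, - 6,-5,-5, - 5, - 4, - 7/3,-1, - 3/5, 0  ,  1/16, 1,3,  3, 4,  5, 7,8, 9] 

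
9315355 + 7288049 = 16603404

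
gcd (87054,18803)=1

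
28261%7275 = 6436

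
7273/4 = 1818 + 1/4 = 1818.25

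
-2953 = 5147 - 8100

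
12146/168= 6073/84 = 72.30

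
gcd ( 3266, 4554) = 46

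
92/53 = 92/53  =  1.74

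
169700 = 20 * 8485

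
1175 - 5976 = - 4801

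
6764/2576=2 + 403/644 = 2.63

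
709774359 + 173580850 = 883355209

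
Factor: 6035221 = 17^1* 109^1*3257^1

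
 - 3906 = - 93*42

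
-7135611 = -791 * 9021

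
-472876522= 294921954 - 767798476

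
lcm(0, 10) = 0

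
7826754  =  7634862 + 191892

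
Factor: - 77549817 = -3^1*31^2*37^1*727^1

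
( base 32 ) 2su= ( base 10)2974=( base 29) 3FG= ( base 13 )147A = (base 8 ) 5636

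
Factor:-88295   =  - 5^1* 17659^1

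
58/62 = 29/31 = 0.94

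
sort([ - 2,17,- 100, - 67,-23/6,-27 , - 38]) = [ - 100, - 67,- 38, - 27, - 23/6, - 2, 17] 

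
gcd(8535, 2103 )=3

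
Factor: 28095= 3^1 * 5^1*1873^1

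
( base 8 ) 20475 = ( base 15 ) 27c4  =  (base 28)anp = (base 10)8509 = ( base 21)j64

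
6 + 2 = 8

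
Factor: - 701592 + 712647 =3^1*5^1*11^1*67^1 = 11055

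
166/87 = 166/87 = 1.91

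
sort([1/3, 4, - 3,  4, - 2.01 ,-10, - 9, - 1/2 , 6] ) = [ - 10, - 9, - 3, - 2.01,-1/2, 1/3, 4,4,6] 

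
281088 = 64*4392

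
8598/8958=1433/1493 = 0.96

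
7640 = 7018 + 622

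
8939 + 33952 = 42891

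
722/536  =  1 + 93/268  =  1.35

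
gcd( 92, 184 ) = 92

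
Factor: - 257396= -2^2*229^1 *281^1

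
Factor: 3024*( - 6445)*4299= - 83786134320 = -  2^4*3^4*5^1*7^1*1289^1 * 1433^1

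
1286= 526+760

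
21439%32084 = 21439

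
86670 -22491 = 64179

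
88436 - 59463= 28973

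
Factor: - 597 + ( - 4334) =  - 4931^1 = - 4931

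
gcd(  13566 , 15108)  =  6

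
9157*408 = 3736056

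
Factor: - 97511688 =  - 2^3*3^4*29^1 * 5189^1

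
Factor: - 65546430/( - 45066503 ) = 2^1 * 3^1*5^1 * 41^ (-1 )*101^( - 1 )* 10883^( - 1) * 2184881^1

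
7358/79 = 7358/79 = 93.14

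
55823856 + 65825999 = 121649855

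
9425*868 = 8180900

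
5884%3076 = 2808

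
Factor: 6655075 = 5^2*7^1*17^1*2237^1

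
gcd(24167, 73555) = 1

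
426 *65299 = 27817374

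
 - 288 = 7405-7693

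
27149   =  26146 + 1003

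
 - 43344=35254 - 78598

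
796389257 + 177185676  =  973574933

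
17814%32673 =17814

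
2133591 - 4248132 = -2114541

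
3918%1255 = 153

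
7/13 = 7/13= 0.54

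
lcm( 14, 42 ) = 42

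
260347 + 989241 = 1249588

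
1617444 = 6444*251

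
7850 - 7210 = 640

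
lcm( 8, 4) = 8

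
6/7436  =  3/3718  =  0.00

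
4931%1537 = 320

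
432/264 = 18/11 = 1.64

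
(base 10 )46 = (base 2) 101110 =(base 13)37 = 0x2E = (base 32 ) 1E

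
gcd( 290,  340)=10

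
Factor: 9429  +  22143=31572 = 2^2*3^2 * 877^1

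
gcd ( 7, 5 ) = 1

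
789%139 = 94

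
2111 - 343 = 1768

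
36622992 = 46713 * 784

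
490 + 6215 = 6705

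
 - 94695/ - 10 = 9469 + 1/2= 9469.50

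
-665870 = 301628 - 967498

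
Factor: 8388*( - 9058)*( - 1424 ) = 2^7*3^2 * 7^1 * 89^1*  233^1*647^1=108193389696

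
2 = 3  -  1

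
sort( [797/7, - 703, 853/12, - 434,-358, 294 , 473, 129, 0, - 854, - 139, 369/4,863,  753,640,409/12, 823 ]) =[ - 854, - 703, - 434, - 358, - 139, 0,409/12, 853/12, 369/4,797/7,129, 294, 473,640, 753, 823,  863] 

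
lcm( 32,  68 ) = 544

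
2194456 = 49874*44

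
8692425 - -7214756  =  15907181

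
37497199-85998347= - 48501148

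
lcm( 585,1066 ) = 47970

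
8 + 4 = 12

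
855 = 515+340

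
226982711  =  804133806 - 577151095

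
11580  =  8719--2861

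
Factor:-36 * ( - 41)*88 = 2^5*3^2*11^1*41^1 = 129888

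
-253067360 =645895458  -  898962818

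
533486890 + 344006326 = 877493216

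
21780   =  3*7260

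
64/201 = 64/201 = 0.32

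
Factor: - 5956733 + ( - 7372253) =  - 2^1*11^1*17^1*157^1*227^1 = - 13328986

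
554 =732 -178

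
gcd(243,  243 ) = 243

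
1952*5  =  9760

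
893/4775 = 893/4775  =  0.19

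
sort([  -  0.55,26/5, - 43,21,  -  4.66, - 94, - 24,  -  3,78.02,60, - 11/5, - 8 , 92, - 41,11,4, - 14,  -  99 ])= [ - 99, - 94, - 43,- 41, - 24,  -  14,  -  8,  -  4.66,-3,-11/5,  -  0.55, 4,26/5,11, 21, 60,78.02, 92 ] 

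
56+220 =276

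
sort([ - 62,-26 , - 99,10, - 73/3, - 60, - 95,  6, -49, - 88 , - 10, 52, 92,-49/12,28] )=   [ - 99, - 95,-88,  -  62,  -  60,-49,-26, - 73/3,  -  10, - 49/12, 6, 10,  28, 52,  92]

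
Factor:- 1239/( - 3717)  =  3^(-1) = 1/3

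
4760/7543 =4760/7543 = 0.63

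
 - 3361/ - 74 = 3361/74= 45.42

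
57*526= 29982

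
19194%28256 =19194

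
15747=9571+6176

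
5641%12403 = 5641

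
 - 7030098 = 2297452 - 9327550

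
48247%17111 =14025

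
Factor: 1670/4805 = 334/961= 2^1*31^( - 2 )*167^1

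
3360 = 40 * 84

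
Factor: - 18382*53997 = - 992572854 = - 2^1*3^1 * 7^1*13^1*41^1*101^1*439^1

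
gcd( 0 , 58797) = 58797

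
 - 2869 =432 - 3301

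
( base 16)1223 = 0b1001000100011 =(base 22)9d1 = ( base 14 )1999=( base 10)4643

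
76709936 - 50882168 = 25827768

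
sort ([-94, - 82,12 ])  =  [ - 94, - 82 , 12]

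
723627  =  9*80403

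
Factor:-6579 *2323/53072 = -2^ (-4)*3^2*17^1*23^1*31^(  -  1) * 43^1*101^1 * 107^( - 1 )= -  15283017/53072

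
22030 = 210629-188599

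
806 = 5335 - 4529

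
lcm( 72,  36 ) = 72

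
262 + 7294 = 7556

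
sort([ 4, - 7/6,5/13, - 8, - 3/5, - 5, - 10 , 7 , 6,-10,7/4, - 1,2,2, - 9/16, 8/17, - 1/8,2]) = [ - 10, - 10, - 8, - 5, - 7/6, - 1, - 3/5, - 9/16, - 1/8,5/13 , 8/17,7/4,2, 2,2,4,6,7] 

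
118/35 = 3 + 13/35 = 3.37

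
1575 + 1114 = 2689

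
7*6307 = 44149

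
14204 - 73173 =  - 58969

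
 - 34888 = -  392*89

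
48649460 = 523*93020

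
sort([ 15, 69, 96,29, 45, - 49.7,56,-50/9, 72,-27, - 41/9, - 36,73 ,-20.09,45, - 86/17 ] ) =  [ - 49.7, - 36, - 27, - 20.09, - 50/9, -86/17,  -  41/9,15, 29,45,45, 56, 69,72,73, 96]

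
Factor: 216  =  2^3* 3^3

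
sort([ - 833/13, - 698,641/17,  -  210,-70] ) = [ - 698, - 210, - 70,-833/13,641/17 ] 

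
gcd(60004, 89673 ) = 1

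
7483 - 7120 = 363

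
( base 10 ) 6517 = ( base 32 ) 6bl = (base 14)2537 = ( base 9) 8841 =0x1975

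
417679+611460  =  1029139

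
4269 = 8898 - 4629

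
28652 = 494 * 58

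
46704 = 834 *56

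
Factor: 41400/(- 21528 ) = -25/13 = -5^2*13^(-1) 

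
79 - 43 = 36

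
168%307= 168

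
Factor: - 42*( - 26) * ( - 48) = -2^6*3^2 *7^1 * 13^1 = -52416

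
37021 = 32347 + 4674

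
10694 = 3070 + 7624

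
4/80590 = 2/40295 = 0.00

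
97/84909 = 97/84909 = 0.00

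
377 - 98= 279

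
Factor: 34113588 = 2^2*3^1*19^1*157^1*953^1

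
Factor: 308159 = 17^1*18127^1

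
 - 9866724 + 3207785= - 6658939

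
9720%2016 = 1656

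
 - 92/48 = - 23/12 = - 1.92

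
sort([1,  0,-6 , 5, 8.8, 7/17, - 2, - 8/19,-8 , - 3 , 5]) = [ - 8 , - 6, - 3 ,-2, - 8/19,  0 , 7/17, 1,5, 5,8.8 ]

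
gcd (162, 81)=81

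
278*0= 0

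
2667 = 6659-3992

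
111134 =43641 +67493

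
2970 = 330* 9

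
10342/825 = 12 + 442/825 =12.54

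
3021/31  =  3021/31= 97.45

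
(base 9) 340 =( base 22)cf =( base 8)427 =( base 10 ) 279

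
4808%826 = 678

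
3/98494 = 3/98494 = 0.00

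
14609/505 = 14609/505 = 28.93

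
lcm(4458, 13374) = 13374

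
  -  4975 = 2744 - 7719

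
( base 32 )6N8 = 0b1101011101000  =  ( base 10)6888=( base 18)134c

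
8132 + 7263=15395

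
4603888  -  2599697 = 2004191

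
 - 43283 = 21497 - 64780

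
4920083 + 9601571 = 14521654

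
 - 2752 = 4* (-688)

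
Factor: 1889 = 1889^1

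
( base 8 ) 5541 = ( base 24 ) 519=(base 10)2913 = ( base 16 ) b61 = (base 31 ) 30u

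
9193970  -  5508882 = 3685088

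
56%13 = 4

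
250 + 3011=3261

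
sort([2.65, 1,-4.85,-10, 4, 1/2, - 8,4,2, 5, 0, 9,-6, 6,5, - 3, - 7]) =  [ - 10, - 8, - 7,  -  6, - 4.85, - 3,0 , 1/2,  1, 2, 2.65, 4,4, 5, 5, 6, 9 ]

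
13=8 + 5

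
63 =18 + 45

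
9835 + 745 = 10580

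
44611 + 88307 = 132918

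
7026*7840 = 55083840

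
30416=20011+10405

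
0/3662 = 0 =0.00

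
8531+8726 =17257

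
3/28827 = 1/9609=0.00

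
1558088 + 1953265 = 3511353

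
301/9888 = 301/9888 = 0.03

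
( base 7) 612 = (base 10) 303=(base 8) 457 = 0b100101111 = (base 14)179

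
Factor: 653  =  653^1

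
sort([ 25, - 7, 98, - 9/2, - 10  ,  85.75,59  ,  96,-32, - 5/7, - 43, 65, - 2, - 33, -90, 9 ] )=[-90,  -  43, - 33, - 32, - 10, - 7, - 9/2, - 2  ,-5/7,9,  25 , 59, 65,85.75,96,  98]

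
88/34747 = 88/34747 = 0.00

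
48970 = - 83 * ( - 590)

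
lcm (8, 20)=40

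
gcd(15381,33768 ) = 9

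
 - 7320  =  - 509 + -6811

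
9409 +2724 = 12133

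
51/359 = 51/359=0.14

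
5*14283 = 71415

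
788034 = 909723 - 121689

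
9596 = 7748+1848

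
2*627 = 1254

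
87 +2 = 89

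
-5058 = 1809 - 6867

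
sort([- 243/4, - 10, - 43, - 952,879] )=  [ - 952, - 243/4,-43 , - 10 , 879]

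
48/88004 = 12/22001 = 0.00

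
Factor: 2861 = 2861^1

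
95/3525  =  19/705  =  0.03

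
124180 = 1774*70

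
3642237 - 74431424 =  - 70789187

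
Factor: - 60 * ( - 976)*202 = 2^7*3^1*5^1*61^1*101^1 = 11829120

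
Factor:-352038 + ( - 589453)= - 941491=- 941491^1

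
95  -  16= 79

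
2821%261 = 211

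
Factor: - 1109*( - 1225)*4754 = 2^1 *5^2  *7^2  *1109^1*2377^1= 6458427850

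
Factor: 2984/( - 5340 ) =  - 746/1335 = - 2^1 * 3^( - 1)*5^(- 1) * 89^(  -  1) * 373^1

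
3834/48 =79+7/8 = 79.88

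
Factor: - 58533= -3^1*109^1*179^1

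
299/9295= 23/715 = 0.03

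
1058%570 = 488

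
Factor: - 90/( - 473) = 2^1*3^2 * 5^1 * 11^( - 1 )* 43^ ( - 1) 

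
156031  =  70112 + 85919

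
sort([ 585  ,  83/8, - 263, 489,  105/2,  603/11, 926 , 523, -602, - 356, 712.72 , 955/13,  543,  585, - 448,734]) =[ - 602 , - 448 , - 356, - 263 , 83/8 , 105/2, 603/11, 955/13 , 489, 523,543, 585, 585, 712.72, 734 , 926]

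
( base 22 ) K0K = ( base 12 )5744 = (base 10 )9700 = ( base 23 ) i7h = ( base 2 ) 10010111100100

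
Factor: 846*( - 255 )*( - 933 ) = 201276090=2^1*3^4* 5^1*17^1 * 47^1*311^1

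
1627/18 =1627/18 = 90.39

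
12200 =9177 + 3023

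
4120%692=660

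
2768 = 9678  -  6910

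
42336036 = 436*97101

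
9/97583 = 9/97583 = 0.00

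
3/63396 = 1/21132=   0.00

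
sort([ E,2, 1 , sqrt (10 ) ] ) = [1, 2, E, sqrt ( 10) ]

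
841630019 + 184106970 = 1025736989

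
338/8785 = 338/8785 = 0.04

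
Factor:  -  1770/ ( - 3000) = 59/100 =2^(-2) * 5^( - 2 )*59^1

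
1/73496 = 1/73496 = 0.00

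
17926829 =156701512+  -  138774683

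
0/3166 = 0 = 0.00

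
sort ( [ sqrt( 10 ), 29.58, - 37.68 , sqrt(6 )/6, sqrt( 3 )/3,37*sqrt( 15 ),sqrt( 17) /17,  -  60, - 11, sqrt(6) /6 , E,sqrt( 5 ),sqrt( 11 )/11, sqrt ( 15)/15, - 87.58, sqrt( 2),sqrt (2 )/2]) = [ - 87.58, - 60,-37.68, - 11, sqrt(17)/17, sqrt( 15 )/15,sqrt( 11)/11, sqrt( 6 )/6 , sqrt( 6 )/6, sqrt(3 ) /3, sqrt( 2 ) /2,sqrt ( 2),sqrt( 5), E, sqrt( 10 ), 29.58, 37*sqrt (15 )]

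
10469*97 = 1015493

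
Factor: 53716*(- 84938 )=-2^3*7^1*13^1*1033^1*6067^1 = - 4562529608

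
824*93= 76632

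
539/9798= 539/9798 = 0.06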